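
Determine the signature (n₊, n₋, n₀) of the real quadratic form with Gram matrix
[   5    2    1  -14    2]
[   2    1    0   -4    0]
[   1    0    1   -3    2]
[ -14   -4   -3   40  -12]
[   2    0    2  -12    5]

step 0: pivot 5 → sign +
step 1: pivot 1/5 → sign +
step 2: pivot -12 → sign −
step 3: pivot 3/4 → sign +
step 4: pivot 1 → sign +
signature = (4, 1, 0)

Answer: (4, 1, 0)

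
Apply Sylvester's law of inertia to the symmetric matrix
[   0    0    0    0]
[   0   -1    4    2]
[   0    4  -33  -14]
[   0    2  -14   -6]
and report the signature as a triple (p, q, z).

step 0: pivot -1 → sign −
step 1: pivot -17 → sign −
step 2: pivot 2/17 → sign +
step 3: row/col 3 already zero → sign 0
signature = (1, 2, 1)

Answer: (1, 2, 1)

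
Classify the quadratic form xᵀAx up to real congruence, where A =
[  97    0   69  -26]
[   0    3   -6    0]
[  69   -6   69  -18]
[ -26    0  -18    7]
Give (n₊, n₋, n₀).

Answer: (3, 0, 1)

Derivation:
step 0: pivot 97 → sign +
step 1: pivot 3 → sign +
step 2: pivot 768/97 → sign +
step 3: row/col 3 already zero → sign 0
signature = (3, 0, 1)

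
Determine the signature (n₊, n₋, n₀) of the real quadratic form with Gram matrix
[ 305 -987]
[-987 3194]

Answer: (2, 0, 0)

Derivation:
step 0: pivot 305 → sign +
step 1: pivot 1/305 → sign +
signature = (2, 0, 0)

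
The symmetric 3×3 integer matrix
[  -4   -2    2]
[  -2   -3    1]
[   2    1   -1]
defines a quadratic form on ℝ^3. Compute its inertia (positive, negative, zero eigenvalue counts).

Answer: (0, 2, 1)

Derivation:
step 0: pivot -4 → sign −
step 1: pivot -2 → sign −
step 2: row/col 2 already zero → sign 0
signature = (0, 2, 1)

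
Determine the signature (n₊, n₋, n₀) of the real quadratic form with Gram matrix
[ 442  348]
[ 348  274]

Answer: (2, 0, 0)

Derivation:
step 0: pivot 442 → sign +
step 1: pivot 2/221 → sign +
signature = (2, 0, 0)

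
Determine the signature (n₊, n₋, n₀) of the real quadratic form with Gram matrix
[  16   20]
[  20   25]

step 0: pivot 16 → sign +
step 1: row/col 1 already zero → sign 0
signature = (1, 0, 1)

Answer: (1, 0, 1)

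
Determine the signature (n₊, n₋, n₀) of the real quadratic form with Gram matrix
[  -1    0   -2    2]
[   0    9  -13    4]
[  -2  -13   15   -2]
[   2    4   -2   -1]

Answer: (3, 1, 0)

Derivation:
step 0: pivot -1 → sign −
step 1: pivot 9 → sign +
step 2: pivot 2/9 → sign +
step 3: pivot 1 → sign +
signature = (3, 1, 0)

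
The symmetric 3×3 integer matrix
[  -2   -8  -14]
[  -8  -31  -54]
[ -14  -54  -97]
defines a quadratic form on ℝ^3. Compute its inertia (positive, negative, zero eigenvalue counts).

Answer: (1, 2, 0)

Derivation:
step 0: pivot -2 → sign −
step 1: pivot 1 → sign +
step 2: pivot -3 → sign −
signature = (1, 2, 0)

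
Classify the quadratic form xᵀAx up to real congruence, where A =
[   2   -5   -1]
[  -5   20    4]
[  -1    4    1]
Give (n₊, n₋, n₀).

Answer: (3, 0, 0)

Derivation:
step 0: pivot 2 → sign +
step 1: pivot 15/2 → sign +
step 2: pivot 1/5 → sign +
signature = (3, 0, 0)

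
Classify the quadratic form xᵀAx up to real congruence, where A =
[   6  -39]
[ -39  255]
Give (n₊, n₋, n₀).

step 0: pivot 6 → sign +
step 1: pivot 3/2 → sign +
signature = (2, 0, 0)

Answer: (2, 0, 0)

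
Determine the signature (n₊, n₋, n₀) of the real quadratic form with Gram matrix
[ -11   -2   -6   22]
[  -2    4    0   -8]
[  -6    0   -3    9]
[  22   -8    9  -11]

step 0: pivot -11 → sign −
step 1: pivot 48/11 → sign +
step 2: row/col 2 already zero → sign 0
step 3: row/col 3 already zero → sign 0
signature = (1, 1, 2)

Answer: (1, 1, 2)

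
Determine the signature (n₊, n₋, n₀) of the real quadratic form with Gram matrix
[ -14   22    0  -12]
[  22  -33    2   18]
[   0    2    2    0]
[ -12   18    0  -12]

step 0: pivot -14 → sign −
step 1: pivot 11/7 → sign +
step 2: pivot -6/11 → sign −
step 3: row/col 3 already zero → sign 0
signature = (1, 2, 1)

Answer: (1, 2, 1)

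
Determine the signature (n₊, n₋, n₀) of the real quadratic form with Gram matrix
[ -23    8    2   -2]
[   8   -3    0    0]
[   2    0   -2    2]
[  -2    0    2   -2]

step 0: pivot -23 → sign −
step 1: pivot -5/23 → sign −
step 2: pivot 2/5 → sign +
step 3: row/col 3 already zero → sign 0
signature = (1, 2, 1)

Answer: (1, 2, 1)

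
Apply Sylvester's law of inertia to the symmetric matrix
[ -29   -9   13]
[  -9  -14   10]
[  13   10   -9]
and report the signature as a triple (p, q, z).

step 0: pivot -29 → sign −
step 1: pivot -325/29 → sign −
step 2: pivot 1/325 → sign +
signature = (1, 2, 0)

Answer: (1, 2, 0)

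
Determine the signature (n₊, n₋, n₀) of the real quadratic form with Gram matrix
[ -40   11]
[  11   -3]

Answer: (1, 1, 0)

Derivation:
step 0: pivot -40 → sign −
step 1: pivot 1/40 → sign +
signature = (1, 1, 0)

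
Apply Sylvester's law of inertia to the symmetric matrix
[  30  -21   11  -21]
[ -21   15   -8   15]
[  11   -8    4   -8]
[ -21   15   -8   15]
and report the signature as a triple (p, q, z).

Answer: (2, 1, 1)

Derivation:
step 0: pivot 30 → sign +
step 1: pivot 3/10 → sign +
step 2: pivot -1/3 → sign −
step 3: row/col 3 already zero → sign 0
signature = (2, 1, 1)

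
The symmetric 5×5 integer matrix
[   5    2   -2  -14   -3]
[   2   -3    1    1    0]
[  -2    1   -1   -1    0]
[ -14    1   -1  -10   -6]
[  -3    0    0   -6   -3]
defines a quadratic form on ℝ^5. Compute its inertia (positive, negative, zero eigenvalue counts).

step 0: pivot 5 → sign +
step 1: pivot -19/5 → sign −
step 2: pivot -18/19 → sign −
step 3: pivot -25 → sign −
step 4: row/col 4 already zero → sign 0
signature = (1, 3, 1)

Answer: (1, 3, 1)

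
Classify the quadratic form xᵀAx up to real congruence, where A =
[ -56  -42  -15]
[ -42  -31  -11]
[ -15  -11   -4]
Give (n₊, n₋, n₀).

Answer: (1, 2, 0)

Derivation:
step 0: pivot -56 → sign −
step 1: pivot 1/2 → sign +
step 2: pivot -3/28 → sign −
signature = (1, 2, 0)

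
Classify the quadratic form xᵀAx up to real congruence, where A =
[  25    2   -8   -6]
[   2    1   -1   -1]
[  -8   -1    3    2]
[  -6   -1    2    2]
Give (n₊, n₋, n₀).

Answer: (4, 0, 0)

Derivation:
step 0: pivot 25 → sign +
step 1: pivot 21/25 → sign +
step 2: pivot 2/7 → sign +
step 3: pivot 1/6 → sign +
signature = (4, 0, 0)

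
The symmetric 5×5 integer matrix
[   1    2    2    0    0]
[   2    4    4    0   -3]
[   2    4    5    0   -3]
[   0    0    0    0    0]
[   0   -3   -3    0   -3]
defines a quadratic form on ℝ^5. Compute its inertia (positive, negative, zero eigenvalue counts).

step 0: pivot 1 → sign +
step 1: pivot 1 → sign +
step 2: pivot -12 → sign −
step 3: pivot 3/4 → sign +
step 4: row/col 4 already zero → sign 0
signature = (3, 1, 1)

Answer: (3, 1, 1)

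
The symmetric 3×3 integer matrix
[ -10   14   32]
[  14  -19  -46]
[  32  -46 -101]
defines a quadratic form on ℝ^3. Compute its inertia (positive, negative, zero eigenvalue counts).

step 0: pivot -10 → sign −
step 1: pivot 3/5 → sign +
step 2: pivot -1 → sign −
signature = (1, 2, 0)

Answer: (1, 2, 0)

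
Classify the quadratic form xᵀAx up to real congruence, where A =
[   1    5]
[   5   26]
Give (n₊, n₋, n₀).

step 0: pivot 1 → sign +
step 1: pivot 1 → sign +
signature = (2, 0, 0)

Answer: (2, 0, 0)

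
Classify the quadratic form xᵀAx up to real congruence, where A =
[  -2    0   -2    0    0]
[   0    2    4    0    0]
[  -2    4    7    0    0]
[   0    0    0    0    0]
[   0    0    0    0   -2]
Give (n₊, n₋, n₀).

step 0: pivot -2 → sign −
step 1: pivot 2 → sign +
step 2: pivot 1 → sign +
step 3: pivot -2 → sign −
step 4: row/col 4 already zero → sign 0
signature = (2, 2, 1)

Answer: (2, 2, 1)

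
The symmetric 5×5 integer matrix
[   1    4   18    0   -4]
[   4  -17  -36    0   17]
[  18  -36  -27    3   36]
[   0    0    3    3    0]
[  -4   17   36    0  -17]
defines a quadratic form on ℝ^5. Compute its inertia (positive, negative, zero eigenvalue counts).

step 0: pivot 1 → sign +
step 1: pivot -33 → sign −
step 2: pivot 27/11 → sign +
step 3: pivot -2/3 → sign −
step 4: row/col 4 already zero → sign 0
signature = (2, 2, 1)

Answer: (2, 2, 1)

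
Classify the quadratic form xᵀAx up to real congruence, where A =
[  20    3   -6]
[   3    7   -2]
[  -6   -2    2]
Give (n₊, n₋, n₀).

Answer: (3, 0, 0)

Derivation:
step 0: pivot 20 → sign +
step 1: pivot 131/20 → sign +
step 2: pivot 2/131 → sign +
signature = (3, 0, 0)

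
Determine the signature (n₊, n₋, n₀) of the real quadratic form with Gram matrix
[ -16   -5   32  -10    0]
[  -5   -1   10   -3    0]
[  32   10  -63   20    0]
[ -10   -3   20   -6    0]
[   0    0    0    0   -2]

Answer: (3, 2, 0)

Derivation:
step 0: pivot -16 → sign −
step 1: pivot 9/16 → sign +
step 2: pivot 1 → sign +
step 3: pivot 2/9 → sign +
step 4: pivot -2 → sign −
signature = (3, 2, 0)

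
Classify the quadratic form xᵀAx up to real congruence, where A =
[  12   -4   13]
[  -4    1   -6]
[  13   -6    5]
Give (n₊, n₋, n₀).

Answer: (1, 2, 0)

Derivation:
step 0: pivot 12 → sign +
step 1: pivot -1/3 → sign −
step 2: pivot -3/4 → sign −
signature = (1, 2, 0)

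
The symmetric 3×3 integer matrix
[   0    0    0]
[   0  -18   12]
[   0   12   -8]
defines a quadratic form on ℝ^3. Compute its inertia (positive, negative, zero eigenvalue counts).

Answer: (0, 1, 2)

Derivation:
step 0: pivot -18 → sign −
step 1: row/col 1 already zero → sign 0
step 2: row/col 2 already zero → sign 0
signature = (0, 1, 2)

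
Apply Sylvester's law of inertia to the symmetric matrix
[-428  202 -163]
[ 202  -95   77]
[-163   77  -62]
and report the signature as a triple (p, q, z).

step 0: pivot -428 → sign −
step 1: pivot 36/107 → sign +
step 2: pivot 1/16 → sign +
signature = (2, 1, 0)

Answer: (2, 1, 0)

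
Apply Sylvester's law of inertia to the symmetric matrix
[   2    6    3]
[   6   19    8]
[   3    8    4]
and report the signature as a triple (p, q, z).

Answer: (2, 1, 0)

Derivation:
step 0: pivot 2 → sign +
step 1: pivot 1 → sign +
step 2: pivot -3/2 → sign −
signature = (2, 1, 0)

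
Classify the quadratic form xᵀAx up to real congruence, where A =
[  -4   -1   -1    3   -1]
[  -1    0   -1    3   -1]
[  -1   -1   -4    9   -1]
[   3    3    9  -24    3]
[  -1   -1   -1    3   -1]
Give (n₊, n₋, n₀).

Answer: (1, 4, 0)

Derivation:
step 0: pivot -4 → sign −
step 1: pivot 1/4 → sign +
step 2: pivot -6 → sign −
step 3: pivot -9/2 → sign −
step 4: pivot -1 → sign −
signature = (1, 4, 0)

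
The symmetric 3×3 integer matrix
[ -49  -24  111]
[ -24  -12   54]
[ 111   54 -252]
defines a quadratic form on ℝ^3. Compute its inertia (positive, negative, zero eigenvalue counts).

step 0: pivot -49 → sign −
step 1: pivot -12/49 → sign −
step 2: row/col 2 already zero → sign 0
signature = (0, 2, 1)

Answer: (0, 2, 1)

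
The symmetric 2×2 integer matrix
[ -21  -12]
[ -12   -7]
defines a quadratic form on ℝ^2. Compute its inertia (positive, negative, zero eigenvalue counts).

step 0: pivot -21 → sign −
step 1: pivot -1/7 → sign −
signature = (0, 2, 0)

Answer: (0, 2, 0)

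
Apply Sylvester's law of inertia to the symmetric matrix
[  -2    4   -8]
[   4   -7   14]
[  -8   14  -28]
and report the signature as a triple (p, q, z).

step 0: pivot -2 → sign −
step 1: pivot 1 → sign +
step 2: row/col 2 already zero → sign 0
signature = (1, 1, 1)

Answer: (1, 1, 1)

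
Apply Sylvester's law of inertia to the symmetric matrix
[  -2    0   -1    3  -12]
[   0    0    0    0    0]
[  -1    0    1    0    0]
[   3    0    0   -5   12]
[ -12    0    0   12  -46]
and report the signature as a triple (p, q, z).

step 0: pivot -2 → sign −
step 1: pivot 3/2 → sign +
step 2: pivot -2 → sign −
step 3: pivot 2 → sign +
step 4: row/col 4 already zero → sign 0
signature = (2, 2, 1)

Answer: (2, 2, 1)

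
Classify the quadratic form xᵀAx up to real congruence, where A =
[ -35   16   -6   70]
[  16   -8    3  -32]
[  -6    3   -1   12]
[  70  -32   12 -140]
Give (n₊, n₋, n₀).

step 0: pivot -35 → sign −
step 1: pivot -24/35 → sign −
step 2: pivot 1/8 → sign +
step 3: row/col 3 already zero → sign 0
signature = (1, 2, 1)

Answer: (1, 2, 1)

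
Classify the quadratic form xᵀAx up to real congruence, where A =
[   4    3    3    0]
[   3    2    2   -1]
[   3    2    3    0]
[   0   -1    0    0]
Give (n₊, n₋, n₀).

step 0: pivot 4 → sign +
step 1: pivot -1/4 → sign −
step 2: pivot 1 → sign +
step 3: pivot 3 → sign +
signature = (3, 1, 0)

Answer: (3, 1, 0)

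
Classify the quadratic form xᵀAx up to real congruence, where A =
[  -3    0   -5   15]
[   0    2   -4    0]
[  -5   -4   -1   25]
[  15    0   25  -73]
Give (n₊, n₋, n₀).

Answer: (2, 2, 0)

Derivation:
step 0: pivot -3 → sign −
step 1: pivot 2 → sign +
step 2: pivot -2/3 → sign −
step 3: pivot 2 → sign +
signature = (2, 2, 0)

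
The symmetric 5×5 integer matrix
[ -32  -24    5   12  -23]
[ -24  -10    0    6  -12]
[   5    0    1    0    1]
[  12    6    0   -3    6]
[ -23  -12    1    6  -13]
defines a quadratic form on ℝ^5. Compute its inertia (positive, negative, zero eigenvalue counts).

Answer: (2, 3, 0)

Derivation:
step 0: pivot -32 → sign −
step 1: pivot 8 → sign +
step 2: pivot 3/128 → sign +
step 3: pivot -9 → sign −
step 4: pivot -2/9 → sign −
signature = (2, 3, 0)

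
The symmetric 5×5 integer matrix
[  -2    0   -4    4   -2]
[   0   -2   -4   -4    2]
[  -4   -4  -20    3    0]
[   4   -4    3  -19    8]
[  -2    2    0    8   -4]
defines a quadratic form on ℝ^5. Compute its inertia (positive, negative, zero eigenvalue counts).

Answer: (0, 4, 1)

Derivation:
step 0: pivot -2 → sign −
step 1: pivot -2 → sign −
step 2: pivot -4 → sign −
step 3: pivot -3/4 → sign −
step 4: row/col 4 already zero → sign 0
signature = (0, 4, 1)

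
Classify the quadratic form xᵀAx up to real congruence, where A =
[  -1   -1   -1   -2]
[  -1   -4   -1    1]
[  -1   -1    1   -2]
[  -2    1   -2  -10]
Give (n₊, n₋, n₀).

step 0: pivot -1 → sign −
step 1: pivot -3 → sign −
step 2: pivot 2 → sign +
step 3: pivot -3 → sign −
signature = (1, 3, 0)

Answer: (1, 3, 0)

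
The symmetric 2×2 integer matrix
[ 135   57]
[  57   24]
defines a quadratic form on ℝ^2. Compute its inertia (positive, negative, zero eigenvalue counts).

step 0: pivot 135 → sign +
step 1: pivot -1/15 → sign −
signature = (1, 1, 0)

Answer: (1, 1, 0)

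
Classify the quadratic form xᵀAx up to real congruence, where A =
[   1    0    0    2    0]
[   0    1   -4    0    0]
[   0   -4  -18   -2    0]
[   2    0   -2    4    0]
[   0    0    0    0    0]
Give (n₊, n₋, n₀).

step 0: pivot 1 → sign +
step 1: pivot 1 → sign +
step 2: pivot -34 → sign −
step 3: pivot 2/17 → sign +
step 4: row/col 4 already zero → sign 0
signature = (3, 1, 1)

Answer: (3, 1, 1)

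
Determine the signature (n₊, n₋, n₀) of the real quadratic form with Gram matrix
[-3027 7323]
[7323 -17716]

step 0: pivot -3027 → sign −
step 1: pivot -1/1009 → sign −
signature = (0, 2, 0)

Answer: (0, 2, 0)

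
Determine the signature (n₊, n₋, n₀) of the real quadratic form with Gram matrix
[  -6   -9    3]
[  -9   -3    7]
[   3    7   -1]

Answer: (1, 2, 0)

Derivation:
step 0: pivot -6 → sign −
step 1: pivot 21/2 → sign +
step 2: pivot -2/21 → sign −
signature = (1, 2, 0)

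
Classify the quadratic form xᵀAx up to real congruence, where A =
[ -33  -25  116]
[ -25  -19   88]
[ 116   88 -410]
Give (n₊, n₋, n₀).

step 0: pivot -33 → sign −
step 1: pivot -2/33 → sign −
step 2: pivot -2 → sign −
signature = (0, 3, 0)

Answer: (0, 3, 0)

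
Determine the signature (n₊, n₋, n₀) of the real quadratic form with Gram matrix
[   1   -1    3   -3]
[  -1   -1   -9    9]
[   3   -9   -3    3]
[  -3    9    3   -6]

step 0: pivot 1 → sign +
step 1: pivot -2 → sign −
step 2: pivot 6 → sign +
step 3: pivot -3 → sign −
signature = (2, 2, 0)

Answer: (2, 2, 0)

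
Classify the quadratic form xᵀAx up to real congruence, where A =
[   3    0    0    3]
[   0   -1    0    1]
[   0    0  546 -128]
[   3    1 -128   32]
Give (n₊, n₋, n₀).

step 0: pivot 3 → sign +
step 1: pivot -1 → sign −
step 2: pivot 546 → sign +
step 3: pivot -2/273 → sign −
signature = (2, 2, 0)

Answer: (2, 2, 0)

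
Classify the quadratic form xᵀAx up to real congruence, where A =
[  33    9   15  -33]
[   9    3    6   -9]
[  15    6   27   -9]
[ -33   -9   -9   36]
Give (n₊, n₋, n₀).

step 0: pivot 33 → sign +
step 1: pivot 6/11 → sign +
step 2: pivot 27/2 → sign +
step 3: pivot 1/3 → sign +
signature = (4, 0, 0)

Answer: (4, 0, 0)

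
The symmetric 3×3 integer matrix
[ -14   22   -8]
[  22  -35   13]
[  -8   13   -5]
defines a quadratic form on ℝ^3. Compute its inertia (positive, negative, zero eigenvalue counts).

Answer: (0, 2, 1)

Derivation:
step 0: pivot -14 → sign −
step 1: pivot -3/7 → sign −
step 2: row/col 2 already zero → sign 0
signature = (0, 2, 1)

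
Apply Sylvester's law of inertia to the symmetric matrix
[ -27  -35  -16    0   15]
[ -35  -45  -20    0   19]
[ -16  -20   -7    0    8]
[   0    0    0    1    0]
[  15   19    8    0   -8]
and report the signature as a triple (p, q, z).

step 0: pivot -27 → sign −
step 1: pivot 10/27 → sign +
step 2: pivot 1 → sign +
step 3: pivot 1 → sign +
step 4: pivot -1/5 → sign −
signature = (3, 2, 0)

Answer: (3, 2, 0)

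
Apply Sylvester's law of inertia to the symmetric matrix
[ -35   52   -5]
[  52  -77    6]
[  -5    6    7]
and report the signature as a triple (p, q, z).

step 0: pivot -35 → sign −
step 1: pivot 9/35 → sign +
step 2: pivot -2/9 → sign −
signature = (1, 2, 0)

Answer: (1, 2, 0)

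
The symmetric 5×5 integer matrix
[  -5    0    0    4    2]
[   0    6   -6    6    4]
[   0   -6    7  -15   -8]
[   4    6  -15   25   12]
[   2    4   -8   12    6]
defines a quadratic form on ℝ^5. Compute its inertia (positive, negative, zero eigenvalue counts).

step 0: pivot -5 → sign −
step 1: pivot 6 → sign +
step 2: pivot 1 → sign +
step 3: pivot -294/5 → sign −
step 4: pivot -2/147 → sign −
signature = (2, 3, 0)

Answer: (2, 3, 0)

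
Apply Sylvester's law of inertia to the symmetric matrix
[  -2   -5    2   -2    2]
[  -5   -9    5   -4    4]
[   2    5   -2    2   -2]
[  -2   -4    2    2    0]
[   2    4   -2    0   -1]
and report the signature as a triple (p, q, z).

Answer: (2, 2, 1)

Derivation:
step 0: pivot -2 → sign −
step 1: pivot 7/2 → sign +
step 2: pivot 26/7 → sign +
step 3: pivot -1/13 → sign −
step 4: row/col 4 already zero → sign 0
signature = (2, 2, 1)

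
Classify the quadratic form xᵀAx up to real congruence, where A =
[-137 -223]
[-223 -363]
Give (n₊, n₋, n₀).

Answer: (0, 2, 0)

Derivation:
step 0: pivot -137 → sign −
step 1: pivot -2/137 → sign −
signature = (0, 2, 0)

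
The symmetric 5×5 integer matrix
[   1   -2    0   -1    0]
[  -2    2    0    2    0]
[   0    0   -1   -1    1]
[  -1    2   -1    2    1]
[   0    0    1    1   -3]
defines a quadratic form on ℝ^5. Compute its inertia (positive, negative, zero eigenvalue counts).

step 0: pivot 1 → sign +
step 1: pivot -2 → sign −
step 2: pivot -1 → sign −
step 3: pivot 2 → sign +
step 4: pivot -2 → sign −
signature = (2, 3, 0)

Answer: (2, 3, 0)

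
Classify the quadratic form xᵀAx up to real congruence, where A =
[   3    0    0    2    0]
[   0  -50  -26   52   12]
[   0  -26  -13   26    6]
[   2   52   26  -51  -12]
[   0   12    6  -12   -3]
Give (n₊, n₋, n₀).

Answer: (2, 3, 0)

Derivation:
step 0: pivot 3 → sign +
step 1: pivot -50 → sign −
step 2: pivot 13/25 → sign +
step 3: pivot -1/3 → sign −
step 4: pivot -3/13 → sign −
signature = (2, 3, 0)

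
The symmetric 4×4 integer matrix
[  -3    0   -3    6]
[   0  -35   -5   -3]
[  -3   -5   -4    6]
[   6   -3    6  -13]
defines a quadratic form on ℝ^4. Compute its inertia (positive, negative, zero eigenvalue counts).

Answer: (0, 4, 0)

Derivation:
step 0: pivot -3 → sign −
step 1: pivot -35 → sign −
step 2: pivot -2/7 → sign −
step 3: pivot -1/10 → sign −
signature = (0, 4, 0)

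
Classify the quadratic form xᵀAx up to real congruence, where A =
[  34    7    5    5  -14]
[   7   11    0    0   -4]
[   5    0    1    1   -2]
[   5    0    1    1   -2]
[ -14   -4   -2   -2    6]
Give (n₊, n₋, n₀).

Answer: (4, 0, 1)

Derivation:
step 0: pivot 34 → sign +
step 1: pivot 325/34 → sign +
step 2: pivot 2/13 → sign +
step 3: pivot 2/25 → sign +
step 4: row/col 4 already zero → sign 0
signature = (4, 0, 1)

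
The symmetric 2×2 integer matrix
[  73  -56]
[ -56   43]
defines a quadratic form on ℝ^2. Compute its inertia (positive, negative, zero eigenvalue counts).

Answer: (2, 0, 0)

Derivation:
step 0: pivot 73 → sign +
step 1: pivot 3/73 → sign +
signature = (2, 0, 0)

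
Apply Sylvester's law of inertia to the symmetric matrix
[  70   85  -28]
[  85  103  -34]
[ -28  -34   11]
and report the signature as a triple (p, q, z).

step 0: pivot 70 → sign +
step 1: pivot -3/14 → sign −
step 2: pivot -1/5 → sign −
signature = (1, 2, 0)

Answer: (1, 2, 0)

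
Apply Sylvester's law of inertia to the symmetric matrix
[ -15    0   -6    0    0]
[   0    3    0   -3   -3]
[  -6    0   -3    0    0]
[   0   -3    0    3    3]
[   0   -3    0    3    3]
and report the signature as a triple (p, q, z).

Answer: (1, 2, 2)

Derivation:
step 0: pivot -15 → sign −
step 1: pivot 3 → sign +
step 2: pivot -3/5 → sign −
step 3: row/col 3 already zero → sign 0
step 4: row/col 4 already zero → sign 0
signature = (1, 2, 2)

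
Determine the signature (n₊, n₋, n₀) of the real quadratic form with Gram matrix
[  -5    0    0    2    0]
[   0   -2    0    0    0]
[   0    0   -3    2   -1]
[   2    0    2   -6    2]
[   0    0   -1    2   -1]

Answer: (0, 5, 0)

Derivation:
step 0: pivot -5 → sign −
step 1: pivot -2 → sign −
step 2: pivot -3 → sign −
step 3: pivot -58/15 → sign −
step 4: pivot -6/29 → sign −
signature = (0, 5, 0)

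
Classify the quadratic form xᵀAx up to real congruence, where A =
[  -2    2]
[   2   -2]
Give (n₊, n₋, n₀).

step 0: pivot -2 → sign −
step 1: row/col 1 already zero → sign 0
signature = (0, 1, 1)

Answer: (0, 1, 1)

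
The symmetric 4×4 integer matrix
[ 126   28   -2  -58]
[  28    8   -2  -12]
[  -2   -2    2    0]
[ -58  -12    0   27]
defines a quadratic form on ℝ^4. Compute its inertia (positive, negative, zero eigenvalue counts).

Answer: (3, 1, 0)

Derivation:
step 0: pivot 126 → sign +
step 1: pivot 16/9 → sign +
step 2: pivot 17/28 → sign +
step 3: pivot -3/17 → sign −
signature = (3, 1, 0)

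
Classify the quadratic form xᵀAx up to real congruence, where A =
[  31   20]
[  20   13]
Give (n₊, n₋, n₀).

Answer: (2, 0, 0)

Derivation:
step 0: pivot 31 → sign +
step 1: pivot 3/31 → sign +
signature = (2, 0, 0)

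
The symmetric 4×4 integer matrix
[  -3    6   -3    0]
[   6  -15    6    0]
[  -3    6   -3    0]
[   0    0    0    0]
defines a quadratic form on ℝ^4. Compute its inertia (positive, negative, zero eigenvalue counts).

Answer: (0, 2, 2)

Derivation:
step 0: pivot -3 → sign −
step 1: pivot -3 → sign −
step 2: row/col 2 already zero → sign 0
step 3: row/col 3 already zero → sign 0
signature = (0, 2, 2)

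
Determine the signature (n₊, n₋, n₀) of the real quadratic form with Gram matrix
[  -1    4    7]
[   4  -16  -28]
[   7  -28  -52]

step 0: pivot -1 → sign −
step 1: pivot -3 → sign −
step 2: row/col 2 already zero → sign 0
signature = (0, 2, 1)

Answer: (0, 2, 1)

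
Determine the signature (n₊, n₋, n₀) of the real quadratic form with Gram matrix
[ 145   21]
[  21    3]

step 0: pivot 145 → sign +
step 1: pivot -6/145 → sign −
signature = (1, 1, 0)

Answer: (1, 1, 0)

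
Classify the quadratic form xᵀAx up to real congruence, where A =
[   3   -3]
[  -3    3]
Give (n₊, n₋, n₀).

Answer: (1, 0, 1)

Derivation:
step 0: pivot 3 → sign +
step 1: row/col 1 already zero → sign 0
signature = (1, 0, 1)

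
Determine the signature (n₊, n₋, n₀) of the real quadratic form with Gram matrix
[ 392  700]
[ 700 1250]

step 0: pivot 392 → sign +
step 1: row/col 1 already zero → sign 0
signature = (1, 0, 1)

Answer: (1, 0, 1)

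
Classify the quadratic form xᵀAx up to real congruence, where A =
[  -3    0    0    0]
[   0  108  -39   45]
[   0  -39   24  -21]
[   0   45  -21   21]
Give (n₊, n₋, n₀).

step 0: pivot -3 → sign −
step 1: pivot 108 → sign +
step 2: pivot 119/12 → sign +
step 3: pivot -3/119 → sign −
signature = (2, 2, 0)

Answer: (2, 2, 0)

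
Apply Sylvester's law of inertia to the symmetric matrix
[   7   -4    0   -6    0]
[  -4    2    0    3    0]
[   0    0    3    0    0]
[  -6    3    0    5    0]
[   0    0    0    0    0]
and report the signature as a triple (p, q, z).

Answer: (3, 1, 1)

Derivation:
step 0: pivot 7 → sign +
step 1: pivot -2/7 → sign −
step 2: pivot 3 → sign +
step 3: pivot 1/2 → sign +
step 4: row/col 4 already zero → sign 0
signature = (3, 1, 1)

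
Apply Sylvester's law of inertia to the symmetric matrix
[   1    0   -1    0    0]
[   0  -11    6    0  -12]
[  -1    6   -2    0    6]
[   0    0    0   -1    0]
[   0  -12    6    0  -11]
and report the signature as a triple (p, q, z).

step 0: pivot 1 → sign +
step 1: pivot -11 → sign −
step 2: pivot 3/11 → sign +
step 3: pivot -1 → sign −
step 4: pivot 1 → sign +
signature = (3, 2, 0)

Answer: (3, 2, 0)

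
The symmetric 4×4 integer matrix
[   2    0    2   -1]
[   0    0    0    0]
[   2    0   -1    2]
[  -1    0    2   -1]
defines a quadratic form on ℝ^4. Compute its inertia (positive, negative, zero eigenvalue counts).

Answer: (2, 1, 1)

Derivation:
step 0: pivot 2 → sign +
step 1: pivot -3 → sign −
step 2: pivot 3/2 → sign +
step 3: row/col 3 already zero → sign 0
signature = (2, 1, 1)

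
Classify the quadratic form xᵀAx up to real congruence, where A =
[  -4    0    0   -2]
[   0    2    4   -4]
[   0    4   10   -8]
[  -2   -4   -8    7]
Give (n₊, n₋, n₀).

Answer: (2, 1, 1)

Derivation:
step 0: pivot -4 → sign −
step 1: pivot 2 → sign +
step 2: pivot 2 → sign +
step 3: row/col 3 already zero → sign 0
signature = (2, 1, 1)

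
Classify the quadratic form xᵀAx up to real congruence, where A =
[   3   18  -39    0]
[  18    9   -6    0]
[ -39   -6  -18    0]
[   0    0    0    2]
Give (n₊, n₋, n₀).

Answer: (3, 1, 0)

Derivation:
step 0: pivot 3 → sign +
step 1: pivot -99 → sign −
step 2: pivot 1/11 → sign +
step 3: pivot 2 → sign +
signature = (3, 1, 0)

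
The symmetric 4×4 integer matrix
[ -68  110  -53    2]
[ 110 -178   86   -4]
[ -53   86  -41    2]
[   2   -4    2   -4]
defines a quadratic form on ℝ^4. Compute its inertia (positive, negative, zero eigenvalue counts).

Answer: (1, 2, 1)

Derivation:
step 0: pivot -68 → sign −
step 1: pivot -1/17 → sign −
step 2: pivot 3/2 → sign +
step 3: row/col 3 already zero → sign 0
signature = (1, 2, 1)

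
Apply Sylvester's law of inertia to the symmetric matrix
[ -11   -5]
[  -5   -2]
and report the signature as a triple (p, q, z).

step 0: pivot -11 → sign −
step 1: pivot 3/11 → sign +
signature = (1, 1, 0)

Answer: (1, 1, 0)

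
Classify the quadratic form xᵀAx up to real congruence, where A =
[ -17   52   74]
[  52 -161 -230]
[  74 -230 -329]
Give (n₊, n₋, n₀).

step 0: pivot -17 → sign −
step 1: pivot -33/17 → sign −
step 2: pivot -1/33 → sign −
signature = (0, 3, 0)

Answer: (0, 3, 0)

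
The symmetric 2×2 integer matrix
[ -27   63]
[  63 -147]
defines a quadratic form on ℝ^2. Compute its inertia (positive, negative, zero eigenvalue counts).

step 0: pivot -27 → sign −
step 1: row/col 1 already zero → sign 0
signature = (0, 1, 1)

Answer: (0, 1, 1)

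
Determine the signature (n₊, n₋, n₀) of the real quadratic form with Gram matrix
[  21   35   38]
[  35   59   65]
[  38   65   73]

step 0: pivot 21 → sign +
step 1: pivot 2/3 → sign +
step 2: pivot 1/14 → sign +
signature = (3, 0, 0)

Answer: (3, 0, 0)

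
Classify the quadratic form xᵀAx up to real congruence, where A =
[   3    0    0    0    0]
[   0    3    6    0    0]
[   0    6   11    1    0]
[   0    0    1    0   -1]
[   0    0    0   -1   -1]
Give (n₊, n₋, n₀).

Answer: (3, 2, 0)

Derivation:
step 0: pivot 3 → sign +
step 1: pivot 3 → sign +
step 2: pivot -1 → sign −
step 3: pivot 1 → sign +
step 4: pivot -2 → sign −
signature = (3, 2, 0)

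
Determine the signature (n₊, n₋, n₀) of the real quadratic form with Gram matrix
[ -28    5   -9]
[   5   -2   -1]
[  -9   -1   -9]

step 0: pivot -28 → sign −
step 1: pivot -31/28 → sign −
step 2: pivot 1/31 → sign +
signature = (1, 2, 0)

Answer: (1, 2, 0)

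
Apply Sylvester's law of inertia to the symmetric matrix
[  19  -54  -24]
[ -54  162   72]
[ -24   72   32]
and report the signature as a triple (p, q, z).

step 0: pivot 19 → sign +
step 1: pivot 162/19 → sign +
step 2: row/col 2 already zero → sign 0
signature = (2, 0, 1)

Answer: (2, 0, 1)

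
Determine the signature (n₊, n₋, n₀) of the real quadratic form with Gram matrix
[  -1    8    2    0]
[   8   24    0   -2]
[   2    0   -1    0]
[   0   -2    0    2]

Answer: (3, 1, 0)

Derivation:
step 0: pivot -1 → sign −
step 1: pivot 88 → sign +
step 2: pivot 1/11 → sign +
step 3: pivot 1/2 → sign +
signature = (3, 1, 0)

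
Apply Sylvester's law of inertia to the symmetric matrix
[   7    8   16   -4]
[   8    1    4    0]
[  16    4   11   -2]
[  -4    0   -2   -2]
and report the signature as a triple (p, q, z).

Answer: (1, 3, 0)

Derivation:
step 0: pivot 7 → sign +
step 1: pivot -57/7 → sign −
step 2: pivot -29/57 → sign −
step 3: pivot -6/29 → sign −
signature = (1, 3, 0)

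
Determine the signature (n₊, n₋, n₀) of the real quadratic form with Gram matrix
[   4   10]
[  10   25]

step 0: pivot 4 → sign +
step 1: row/col 1 already zero → sign 0
signature = (1, 0, 1)

Answer: (1, 0, 1)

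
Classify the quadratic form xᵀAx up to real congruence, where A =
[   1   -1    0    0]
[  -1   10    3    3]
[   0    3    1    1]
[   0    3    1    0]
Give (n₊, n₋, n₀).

step 0: pivot 1 → sign +
step 1: pivot 9 → sign +
step 2: pivot -1 → sign −
step 3: row/col 3 already zero → sign 0
signature = (2, 1, 1)

Answer: (2, 1, 1)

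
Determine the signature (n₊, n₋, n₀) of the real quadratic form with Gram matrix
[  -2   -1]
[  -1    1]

Answer: (1, 1, 0)

Derivation:
step 0: pivot -2 → sign −
step 1: pivot 3/2 → sign +
signature = (1, 1, 0)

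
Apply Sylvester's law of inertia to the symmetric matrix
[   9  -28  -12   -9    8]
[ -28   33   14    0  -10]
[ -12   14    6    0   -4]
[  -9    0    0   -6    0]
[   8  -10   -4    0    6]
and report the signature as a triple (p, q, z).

Answer: (3, 2, 0)

Derivation:
step 0: pivot 9 → sign +
step 1: pivot -487/9 → sign −
step 2: pivot 30/487 → sign +
step 3: pivot -3/5 → sign −
step 4: pivot 2 → sign +
signature = (3, 2, 0)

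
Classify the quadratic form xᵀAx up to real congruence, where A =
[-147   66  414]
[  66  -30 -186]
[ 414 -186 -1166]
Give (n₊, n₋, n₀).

step 0: pivot -147 → sign −
step 1: pivot -18/49 → sign −
step 2: row/col 2 already zero → sign 0
signature = (0, 2, 1)

Answer: (0, 2, 1)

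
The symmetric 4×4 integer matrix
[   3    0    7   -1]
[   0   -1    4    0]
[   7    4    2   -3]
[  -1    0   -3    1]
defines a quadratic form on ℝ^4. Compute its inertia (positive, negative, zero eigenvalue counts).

step 0: pivot 3 → sign +
step 1: pivot -1 → sign −
step 2: pivot 5/3 → sign +
step 3: pivot 2/5 → sign +
signature = (3, 1, 0)

Answer: (3, 1, 0)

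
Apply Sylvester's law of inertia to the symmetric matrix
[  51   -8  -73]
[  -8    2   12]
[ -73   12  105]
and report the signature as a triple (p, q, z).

Answer: (3, 0, 0)

Derivation:
step 0: pivot 51 → sign +
step 1: pivot 38/51 → sign +
step 2: pivot 2/19 → sign +
signature = (3, 0, 0)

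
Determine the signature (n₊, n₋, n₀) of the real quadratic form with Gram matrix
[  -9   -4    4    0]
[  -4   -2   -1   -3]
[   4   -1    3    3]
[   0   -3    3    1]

step 0: pivot -9 → sign −
step 1: pivot -2/9 → sign −
step 2: pivot 79/2 → sign +
step 3: pivot -2/79 → sign −
signature = (1, 3, 0)

Answer: (1, 3, 0)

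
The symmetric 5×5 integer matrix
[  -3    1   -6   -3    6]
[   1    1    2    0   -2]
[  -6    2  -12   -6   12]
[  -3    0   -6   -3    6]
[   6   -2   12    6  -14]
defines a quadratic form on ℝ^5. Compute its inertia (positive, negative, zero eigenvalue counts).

step 0: pivot -3 → sign −
step 1: pivot 4/3 → sign +
step 2: pivot -3/4 → sign −
step 3: pivot -2 → sign −
step 4: row/col 4 already zero → sign 0
signature = (1, 3, 1)

Answer: (1, 3, 1)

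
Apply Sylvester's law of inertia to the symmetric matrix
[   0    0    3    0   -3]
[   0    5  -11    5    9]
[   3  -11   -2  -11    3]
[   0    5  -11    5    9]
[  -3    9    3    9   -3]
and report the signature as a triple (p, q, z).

step 0: pivot 5 → sign +
step 1: pivot -131/5 → sign −
step 2: pivot 45/131 → sign +
step 3: pivot 1/5 → sign +
step 4: row/col 4 already zero → sign 0
signature = (3, 1, 1)

Answer: (3, 1, 1)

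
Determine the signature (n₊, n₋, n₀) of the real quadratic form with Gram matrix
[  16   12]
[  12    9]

Answer: (1, 0, 1)

Derivation:
step 0: pivot 16 → sign +
step 1: row/col 1 already zero → sign 0
signature = (1, 0, 1)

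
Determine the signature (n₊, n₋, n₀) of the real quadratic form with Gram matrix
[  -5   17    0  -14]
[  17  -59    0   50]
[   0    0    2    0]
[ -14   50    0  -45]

step 0: pivot -5 → sign −
step 1: pivot -6/5 → sign −
step 2: pivot 2 → sign +
step 3: pivot -1 → sign −
signature = (1, 3, 0)

Answer: (1, 3, 0)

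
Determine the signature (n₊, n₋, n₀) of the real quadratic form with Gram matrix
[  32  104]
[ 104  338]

Answer: (1, 0, 1)

Derivation:
step 0: pivot 32 → sign +
step 1: row/col 1 already zero → sign 0
signature = (1, 0, 1)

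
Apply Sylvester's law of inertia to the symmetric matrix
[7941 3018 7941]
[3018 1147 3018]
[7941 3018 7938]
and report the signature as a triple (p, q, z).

Answer: (2, 1, 0)

Derivation:
step 0: pivot 7941 → sign +
step 1: pivot 1/2647 → sign +
step 2: pivot -3 → sign −
signature = (2, 1, 0)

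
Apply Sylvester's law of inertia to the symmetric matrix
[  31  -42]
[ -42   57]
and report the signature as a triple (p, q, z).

step 0: pivot 31 → sign +
step 1: pivot 3/31 → sign +
signature = (2, 0, 0)

Answer: (2, 0, 0)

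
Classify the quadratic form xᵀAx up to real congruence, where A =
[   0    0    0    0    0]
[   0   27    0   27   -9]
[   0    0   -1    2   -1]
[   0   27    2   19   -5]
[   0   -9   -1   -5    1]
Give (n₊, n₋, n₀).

step 0: pivot 27 → sign +
step 1: pivot -1 → sign −
step 2: pivot -4 → sign −
step 3: row/col 3 already zero → sign 0
step 4: row/col 4 already zero → sign 0
signature = (1, 2, 2)

Answer: (1, 2, 2)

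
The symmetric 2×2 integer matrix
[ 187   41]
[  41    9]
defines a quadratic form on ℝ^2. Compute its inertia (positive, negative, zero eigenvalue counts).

Answer: (2, 0, 0)

Derivation:
step 0: pivot 187 → sign +
step 1: pivot 2/187 → sign +
signature = (2, 0, 0)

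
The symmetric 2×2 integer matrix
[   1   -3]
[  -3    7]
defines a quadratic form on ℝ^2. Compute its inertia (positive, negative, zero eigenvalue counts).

step 0: pivot 1 → sign +
step 1: pivot -2 → sign −
signature = (1, 1, 0)

Answer: (1, 1, 0)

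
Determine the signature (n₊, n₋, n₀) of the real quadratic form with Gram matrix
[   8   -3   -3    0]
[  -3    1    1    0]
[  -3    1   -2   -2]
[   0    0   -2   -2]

Answer: (1, 3, 0)

Derivation:
step 0: pivot 8 → sign +
step 1: pivot -1/8 → sign −
step 2: pivot -3 → sign −
step 3: pivot -2/3 → sign −
signature = (1, 3, 0)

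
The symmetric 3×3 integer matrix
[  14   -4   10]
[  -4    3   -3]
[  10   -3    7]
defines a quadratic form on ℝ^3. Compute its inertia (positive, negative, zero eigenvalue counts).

Answer: (2, 1, 0)

Derivation:
step 0: pivot 14 → sign +
step 1: pivot 13/7 → sign +
step 2: pivot -2/13 → sign −
signature = (2, 1, 0)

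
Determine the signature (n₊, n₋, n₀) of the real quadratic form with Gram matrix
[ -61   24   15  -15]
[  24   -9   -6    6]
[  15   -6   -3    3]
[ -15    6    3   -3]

Answer: (2, 1, 1)

Derivation:
step 0: pivot -61 → sign −
step 1: pivot 27/61 → sign +
step 2: pivot 2/3 → sign +
step 3: row/col 3 already zero → sign 0
signature = (2, 1, 1)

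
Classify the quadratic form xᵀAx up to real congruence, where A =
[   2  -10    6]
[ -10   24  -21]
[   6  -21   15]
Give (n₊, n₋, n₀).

step 0: pivot 2 → sign +
step 1: pivot -26 → sign −
step 2: pivot 3/26 → sign +
signature = (2, 1, 0)

Answer: (2, 1, 0)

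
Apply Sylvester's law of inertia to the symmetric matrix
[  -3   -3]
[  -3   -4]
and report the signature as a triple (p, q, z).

step 0: pivot -3 → sign −
step 1: pivot -1 → sign −
signature = (0, 2, 0)

Answer: (0, 2, 0)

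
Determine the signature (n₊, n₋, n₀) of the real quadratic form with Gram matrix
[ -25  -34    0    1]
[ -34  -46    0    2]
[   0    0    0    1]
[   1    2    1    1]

Answer: (2, 2, 0)

Derivation:
step 0: pivot -25 → sign −
step 1: pivot 6/25 → sign +
step 2: pivot -2/3 → sign −
step 3: pivot 3/2 → sign +
signature = (2, 2, 0)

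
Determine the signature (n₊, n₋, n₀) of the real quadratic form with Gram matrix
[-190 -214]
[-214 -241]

Answer: (1, 1, 0)

Derivation:
step 0: pivot -190 → sign −
step 1: pivot 3/95 → sign +
signature = (1, 1, 0)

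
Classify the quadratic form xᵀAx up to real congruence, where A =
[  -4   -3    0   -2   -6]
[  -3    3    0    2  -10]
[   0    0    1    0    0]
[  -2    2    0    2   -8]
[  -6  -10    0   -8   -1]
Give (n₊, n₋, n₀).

Answer: (3, 2, 0)

Derivation:
step 0: pivot -4 → sign −
step 1: pivot 21/4 → sign +
step 2: pivot 1 → sign +
step 3: pivot 2/3 → sign +
step 4: pivot -3/7 → sign −
signature = (3, 2, 0)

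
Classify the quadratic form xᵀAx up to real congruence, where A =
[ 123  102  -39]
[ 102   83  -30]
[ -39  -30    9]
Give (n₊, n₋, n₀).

Answer: (2, 1, 0)

Derivation:
step 0: pivot 123 → sign +
step 1: pivot -65/41 → sign −
step 2: pivot 6/65 → sign +
signature = (2, 1, 0)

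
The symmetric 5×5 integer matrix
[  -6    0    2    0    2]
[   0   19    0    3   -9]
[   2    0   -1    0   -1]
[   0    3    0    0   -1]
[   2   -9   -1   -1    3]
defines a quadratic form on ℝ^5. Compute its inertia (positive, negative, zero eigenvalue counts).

Answer: (2, 3, 0)

Derivation:
step 0: pivot -6 → sign −
step 1: pivot 19 → sign +
step 2: pivot -1/3 → sign −
step 3: pivot -9/19 → sign −
step 4: pivot 1/9 → sign +
signature = (2, 3, 0)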